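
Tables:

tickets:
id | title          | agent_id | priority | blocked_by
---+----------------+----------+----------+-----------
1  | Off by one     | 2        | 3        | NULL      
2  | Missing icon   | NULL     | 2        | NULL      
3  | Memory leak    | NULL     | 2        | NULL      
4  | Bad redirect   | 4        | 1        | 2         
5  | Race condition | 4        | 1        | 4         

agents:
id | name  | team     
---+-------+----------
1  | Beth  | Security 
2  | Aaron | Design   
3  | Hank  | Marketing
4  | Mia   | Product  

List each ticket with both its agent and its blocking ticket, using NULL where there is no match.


Two LEFT JOINs from the same base table tickets: one to agents via agent_id, one to tickets itself via blocked_by. Both are LEFT so every ticket is preserved.
Match against agents:
  - ticket 1 (Off by one): agent_id=2 -> matches Aaron
  - ticket 2 (Missing icon): agent_id=NULL, no match -> kept with NULL
  - ticket 3 (Memory leak): agent_id=NULL, no match -> kept with NULL
  - ticket 4 (Bad redirect): agent_id=4 -> matches Mia
  - ticket 5 (Race condition): agent_id=4 -> matches Mia
Match against tickets (self):
  - ticket 1 (Off by one): blocked_by=NULL -> NULL
  - ticket 2 (Missing icon): blocked_by=NULL -> NULL
  - ticket 3 (Memory leak): blocked_by=NULL -> NULL
  - ticket 4 (Bad redirect): blocked_by=2 -> Missing icon
  - ticket 5 (Race condition): blocked_by=4 -> Bad redirect

SQL:
SELECT a.title, b.name AS agent, c.title AS blocked_by
FROM tickets a
LEFT JOIN agents b ON a.agent_id = b.id
LEFT JOIN tickets c ON a.blocked_by = c.id

Result:
title          | agent | blocked_by  
---------------+-------+-------------
Off by one     | Aaron | NULL        
Missing icon   | NULL  | NULL        
Memory leak    | NULL  | NULL        
Bad redirect   | Mia   | Missing icon
Race condition | Mia   | Bad redirect


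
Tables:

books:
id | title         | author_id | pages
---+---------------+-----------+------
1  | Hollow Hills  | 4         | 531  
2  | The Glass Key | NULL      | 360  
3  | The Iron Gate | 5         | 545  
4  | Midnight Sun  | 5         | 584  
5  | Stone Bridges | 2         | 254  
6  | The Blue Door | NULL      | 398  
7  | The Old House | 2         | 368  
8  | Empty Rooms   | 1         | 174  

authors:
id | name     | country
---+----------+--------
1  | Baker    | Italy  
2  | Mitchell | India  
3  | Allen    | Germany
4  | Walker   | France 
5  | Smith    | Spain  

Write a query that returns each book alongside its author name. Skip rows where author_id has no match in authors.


INNER JOIN keeps only books rows whose author_id matches an id in authors. Walk through each book:
  - book 1 (Hollow Hills): author_id=4 -> matches Walker
  - book 2 (The Glass Key): author_id=NULL, no match -> dropped
  - book 3 (The Iron Gate): author_id=5 -> matches Smith
  - book 4 (Midnight Sun): author_id=5 -> matches Smith
  - book 5 (Stone Bridges): author_id=2 -> matches Mitchell
  - book 6 (The Blue Door): author_id=NULL, no match -> dropped
  - book 7 (The Old House): author_id=2 -> matches Mitchell
  - book 8 (Empty Rooms): author_id=1 -> matches Baker
So 2 of 8 rows are dropped.

SQL:
SELECT a.title, b.name AS author
FROM books a
INNER JOIN authors b ON a.author_id = b.id

Result:
title         | author  
--------------+---------
Hollow Hills  | Walker  
The Iron Gate | Smith   
Midnight Sun  | Smith   
Stone Bridges | Mitchell
The Old House | Mitchell
Empty Rooms   | Baker   


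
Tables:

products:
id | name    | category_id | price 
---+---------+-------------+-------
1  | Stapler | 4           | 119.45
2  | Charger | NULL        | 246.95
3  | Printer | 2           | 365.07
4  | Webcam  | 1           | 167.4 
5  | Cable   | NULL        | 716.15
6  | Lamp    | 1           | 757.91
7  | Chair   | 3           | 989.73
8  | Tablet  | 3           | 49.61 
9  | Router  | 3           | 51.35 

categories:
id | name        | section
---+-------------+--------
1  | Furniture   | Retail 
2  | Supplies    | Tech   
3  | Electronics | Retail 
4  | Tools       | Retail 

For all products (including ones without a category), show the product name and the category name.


LEFT JOIN keeps every row from products (the left table); where category_id has no match in categories, the category columns become NULL. Walk through each product:
  - product 1 (Stapler): category_id=4 -> matches Tools
  - product 2 (Charger): category_id=NULL, no match -> kept with NULL
  - product 3 (Printer): category_id=2 -> matches Supplies
  - product 4 (Webcam): category_id=1 -> matches Furniture
  - product 5 (Cable): category_id=NULL, no match -> kept with NULL
  - product 6 (Lamp): category_id=1 -> matches Furniture
  - product 7 (Chair): category_id=3 -> matches Electronics
  - product 8 (Tablet): category_id=3 -> matches Electronics
  - product 9 (Router): category_id=3 -> matches Electronics
All 9 rows appear; 2 have NULL category.

SQL:
SELECT a.name, b.name AS category
FROM products a
LEFT JOIN categories b ON a.category_id = b.id

Result:
name    | category   
--------+------------
Stapler | Tools      
Charger | NULL       
Printer | Supplies   
Webcam  | Furniture  
Cable   | NULL       
Lamp    | Furniture  
Chair   | Electronics
Tablet  | Electronics
Router  | Electronics


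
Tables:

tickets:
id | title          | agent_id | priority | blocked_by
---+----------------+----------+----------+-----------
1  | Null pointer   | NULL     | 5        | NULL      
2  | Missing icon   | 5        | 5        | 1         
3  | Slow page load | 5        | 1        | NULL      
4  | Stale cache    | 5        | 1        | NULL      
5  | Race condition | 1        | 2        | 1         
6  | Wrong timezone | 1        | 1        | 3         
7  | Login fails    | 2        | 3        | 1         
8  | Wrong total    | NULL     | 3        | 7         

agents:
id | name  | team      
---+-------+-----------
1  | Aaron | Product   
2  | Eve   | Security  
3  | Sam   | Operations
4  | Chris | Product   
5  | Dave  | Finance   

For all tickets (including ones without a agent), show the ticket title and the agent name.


LEFT JOIN keeps every row from tickets (the left table); where agent_id has no match in agents, the agent columns become NULL. Walk through each ticket:
  - ticket 1 (Null pointer): agent_id=NULL, no match -> kept with NULL
  - ticket 2 (Missing icon): agent_id=5 -> matches Dave
  - ticket 3 (Slow page load): agent_id=5 -> matches Dave
  - ticket 4 (Stale cache): agent_id=5 -> matches Dave
  - ticket 5 (Race condition): agent_id=1 -> matches Aaron
  - ticket 6 (Wrong timezone): agent_id=1 -> matches Aaron
  - ticket 7 (Login fails): agent_id=2 -> matches Eve
  - ticket 8 (Wrong total): agent_id=NULL, no match -> kept with NULL
All 8 rows appear; 2 have NULL agent.

SQL:
SELECT a.title, b.name AS agent
FROM tickets a
LEFT JOIN agents b ON a.agent_id = b.id

Result:
title          | agent
---------------+------
Null pointer   | NULL 
Missing icon   | Dave 
Slow page load | Dave 
Stale cache    | Dave 
Race condition | Aaron
Wrong timezone | Aaron
Login fails    | Eve  
Wrong total    | NULL 


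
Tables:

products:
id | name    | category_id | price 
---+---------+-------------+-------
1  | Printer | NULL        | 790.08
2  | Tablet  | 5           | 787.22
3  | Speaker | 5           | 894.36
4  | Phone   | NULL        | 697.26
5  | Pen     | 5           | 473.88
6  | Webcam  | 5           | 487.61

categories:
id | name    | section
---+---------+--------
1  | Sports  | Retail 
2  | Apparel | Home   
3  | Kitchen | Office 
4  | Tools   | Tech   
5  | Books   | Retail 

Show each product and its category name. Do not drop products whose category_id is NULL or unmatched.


LEFT JOIN keeps every row from products (the left table); where category_id has no match in categories, the category columns become NULL. Walk through each product:
  - product 1 (Printer): category_id=NULL, no match -> kept with NULL
  - product 2 (Tablet): category_id=5 -> matches Books
  - product 3 (Speaker): category_id=5 -> matches Books
  - product 4 (Phone): category_id=NULL, no match -> kept with NULL
  - product 5 (Pen): category_id=5 -> matches Books
  - product 6 (Webcam): category_id=5 -> matches Books
All 6 rows appear; 2 have NULL category.

SQL:
SELECT a.name, b.name AS category
FROM products a
LEFT JOIN categories b ON a.category_id = b.id

Result:
name    | category
--------+---------
Printer | NULL    
Tablet  | Books   
Speaker | Books   
Phone   | NULL    
Pen     | Books   
Webcam  | Books   


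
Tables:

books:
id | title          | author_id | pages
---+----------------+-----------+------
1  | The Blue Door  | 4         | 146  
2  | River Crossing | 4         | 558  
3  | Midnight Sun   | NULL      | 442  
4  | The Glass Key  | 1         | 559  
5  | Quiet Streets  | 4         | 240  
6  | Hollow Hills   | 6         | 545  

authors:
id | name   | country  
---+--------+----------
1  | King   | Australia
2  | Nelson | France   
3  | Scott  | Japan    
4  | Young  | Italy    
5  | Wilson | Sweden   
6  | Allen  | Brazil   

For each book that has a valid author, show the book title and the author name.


INNER JOIN keeps only books rows whose author_id matches an id in authors. Walk through each book:
  - book 1 (The Blue Door): author_id=4 -> matches Young
  - book 2 (River Crossing): author_id=4 -> matches Young
  - book 3 (Midnight Sun): author_id=NULL, no match -> dropped
  - book 4 (The Glass Key): author_id=1 -> matches King
  - book 5 (Quiet Streets): author_id=4 -> matches Young
  - book 6 (Hollow Hills): author_id=6 -> matches Allen
So 1 of 6 rows is dropped.

SQL:
SELECT a.title, b.name AS author
FROM books a
INNER JOIN authors b ON a.author_id = b.id

Result:
title          | author
---------------+-------
The Blue Door  | Young 
River Crossing | Young 
The Glass Key  | King  
Quiet Streets  | Young 
Hollow Hills   | Allen 


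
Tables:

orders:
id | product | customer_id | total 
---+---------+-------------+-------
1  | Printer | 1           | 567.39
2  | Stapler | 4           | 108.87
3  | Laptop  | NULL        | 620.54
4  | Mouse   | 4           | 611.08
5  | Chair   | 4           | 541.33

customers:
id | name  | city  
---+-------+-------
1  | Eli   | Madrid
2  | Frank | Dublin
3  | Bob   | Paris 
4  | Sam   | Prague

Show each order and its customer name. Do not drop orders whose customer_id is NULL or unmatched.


LEFT JOIN keeps every row from orders (the left table); where customer_id has no match in customers, the customer columns become NULL. Walk through each order:
  - order 1 (Printer): customer_id=1 -> matches Eli
  - order 2 (Stapler): customer_id=4 -> matches Sam
  - order 3 (Laptop): customer_id=NULL, no match -> kept with NULL
  - order 4 (Mouse): customer_id=4 -> matches Sam
  - order 5 (Chair): customer_id=4 -> matches Sam
All 5 rows appear; 1 has NULL customer.

SQL:
SELECT a.product, b.name AS customer
FROM orders a
LEFT JOIN customers b ON a.customer_id = b.id

Result:
product | customer
--------+---------
Printer | Eli     
Stapler | Sam     
Laptop  | NULL    
Mouse   | Sam     
Chair   | Sam     


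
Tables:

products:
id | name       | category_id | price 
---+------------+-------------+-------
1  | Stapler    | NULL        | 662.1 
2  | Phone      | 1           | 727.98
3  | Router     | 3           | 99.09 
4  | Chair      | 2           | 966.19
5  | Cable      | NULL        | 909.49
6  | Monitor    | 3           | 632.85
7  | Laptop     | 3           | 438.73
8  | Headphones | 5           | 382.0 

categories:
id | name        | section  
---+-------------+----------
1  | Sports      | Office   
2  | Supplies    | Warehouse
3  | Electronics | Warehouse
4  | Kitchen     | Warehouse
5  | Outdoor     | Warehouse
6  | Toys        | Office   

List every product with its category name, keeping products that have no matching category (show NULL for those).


LEFT JOIN keeps every row from products (the left table); where category_id has no match in categories, the category columns become NULL. Walk through each product:
  - product 1 (Stapler): category_id=NULL, no match -> kept with NULL
  - product 2 (Phone): category_id=1 -> matches Sports
  - product 3 (Router): category_id=3 -> matches Electronics
  - product 4 (Chair): category_id=2 -> matches Supplies
  - product 5 (Cable): category_id=NULL, no match -> kept with NULL
  - product 6 (Monitor): category_id=3 -> matches Electronics
  - product 7 (Laptop): category_id=3 -> matches Electronics
  - product 8 (Headphones): category_id=5 -> matches Outdoor
All 8 rows appear; 2 have NULL category.

SQL:
SELECT a.name, b.name AS category
FROM products a
LEFT JOIN categories b ON a.category_id = b.id

Result:
name       | category   
-----------+------------
Stapler    | NULL       
Phone      | Sports     
Router     | Electronics
Chair      | Supplies   
Cable      | NULL       
Monitor    | Electronics
Laptop     | Electronics
Headphones | Outdoor    


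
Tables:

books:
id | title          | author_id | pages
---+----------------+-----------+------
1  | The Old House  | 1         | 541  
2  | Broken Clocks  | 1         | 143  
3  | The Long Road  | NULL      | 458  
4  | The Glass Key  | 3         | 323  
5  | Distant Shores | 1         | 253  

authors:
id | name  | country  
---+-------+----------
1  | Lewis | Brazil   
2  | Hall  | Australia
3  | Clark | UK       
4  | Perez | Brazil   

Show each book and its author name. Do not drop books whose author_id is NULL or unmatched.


LEFT JOIN keeps every row from books (the left table); where author_id has no match in authors, the author columns become NULL. Walk through each book:
  - book 1 (The Old House): author_id=1 -> matches Lewis
  - book 2 (Broken Clocks): author_id=1 -> matches Lewis
  - book 3 (The Long Road): author_id=NULL, no match -> kept with NULL
  - book 4 (The Glass Key): author_id=3 -> matches Clark
  - book 5 (Distant Shores): author_id=1 -> matches Lewis
All 5 rows appear; 1 has NULL author.

SQL:
SELECT a.title, b.name AS author
FROM books a
LEFT JOIN authors b ON a.author_id = b.id

Result:
title          | author
---------------+-------
The Old House  | Lewis 
Broken Clocks  | Lewis 
The Long Road  | NULL  
The Glass Key  | Clark 
Distant Shores | Lewis 


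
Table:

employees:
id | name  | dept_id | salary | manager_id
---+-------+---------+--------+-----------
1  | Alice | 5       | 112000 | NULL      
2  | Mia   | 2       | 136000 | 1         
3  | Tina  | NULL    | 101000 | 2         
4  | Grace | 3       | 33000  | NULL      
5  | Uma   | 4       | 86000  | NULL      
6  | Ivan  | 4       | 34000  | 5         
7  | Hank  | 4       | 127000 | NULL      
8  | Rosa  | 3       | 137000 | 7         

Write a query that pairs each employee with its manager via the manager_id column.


This is a self-join: employees is joined to a second copy of itself, matching each row's manager_id to another row's id. Use LEFT JOIN so rows with manager_id=NULL are kept.
  - employee 1 (Alice): manager_id=NULL -> NULL
  - employee 2 (Mia): manager_id=1 -> Alice
  - employee 3 (Tina): manager_id=2 -> Mia
  - employee 4 (Grace): manager_id=NULL -> NULL
  - employee 5 (Uma): manager_id=NULL -> NULL
  - employee 6 (Ivan): manager_id=5 -> Uma
  - employee 7 (Hank): manager_id=NULL -> NULL
  - employee 8 (Rosa): manager_id=7 -> Hank

SQL:
SELECT a.name AS item, b.name AS manager
FROM employees a
LEFT JOIN employees b ON a.manager_id = b.id

Result:
item  | manager
------+--------
Alice | NULL   
Mia   | Alice  
Tina  | Mia    
Grace | NULL   
Uma   | NULL   
Ivan  | Uma    
Hank  | NULL   
Rosa  | Hank   


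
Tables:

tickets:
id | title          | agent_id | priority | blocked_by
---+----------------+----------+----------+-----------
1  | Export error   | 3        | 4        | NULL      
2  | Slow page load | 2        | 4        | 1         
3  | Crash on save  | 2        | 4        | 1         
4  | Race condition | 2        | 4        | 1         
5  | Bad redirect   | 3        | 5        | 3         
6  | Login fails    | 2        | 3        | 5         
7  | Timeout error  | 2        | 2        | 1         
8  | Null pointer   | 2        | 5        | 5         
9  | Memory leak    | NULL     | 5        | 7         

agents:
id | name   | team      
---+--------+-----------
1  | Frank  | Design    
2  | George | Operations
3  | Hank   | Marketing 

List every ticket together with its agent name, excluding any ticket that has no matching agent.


INNER JOIN keeps only tickets rows whose agent_id matches an id in agents. Walk through each ticket:
  - ticket 1 (Export error): agent_id=3 -> matches Hank
  - ticket 2 (Slow page load): agent_id=2 -> matches George
  - ticket 3 (Crash on save): agent_id=2 -> matches George
  - ticket 4 (Race condition): agent_id=2 -> matches George
  - ticket 5 (Bad redirect): agent_id=3 -> matches Hank
  - ticket 6 (Login fails): agent_id=2 -> matches George
  - ticket 7 (Timeout error): agent_id=2 -> matches George
  - ticket 8 (Null pointer): agent_id=2 -> matches George
  - ticket 9 (Memory leak): agent_id=NULL, no match -> dropped
So 1 of 9 rows is dropped.

SQL:
SELECT a.title, b.name AS agent
FROM tickets a
INNER JOIN agents b ON a.agent_id = b.id

Result:
title          | agent 
---------------+-------
Export error   | Hank  
Slow page load | George
Crash on save  | George
Race condition | George
Bad redirect   | Hank  
Login fails    | George
Timeout error  | George
Null pointer   | George


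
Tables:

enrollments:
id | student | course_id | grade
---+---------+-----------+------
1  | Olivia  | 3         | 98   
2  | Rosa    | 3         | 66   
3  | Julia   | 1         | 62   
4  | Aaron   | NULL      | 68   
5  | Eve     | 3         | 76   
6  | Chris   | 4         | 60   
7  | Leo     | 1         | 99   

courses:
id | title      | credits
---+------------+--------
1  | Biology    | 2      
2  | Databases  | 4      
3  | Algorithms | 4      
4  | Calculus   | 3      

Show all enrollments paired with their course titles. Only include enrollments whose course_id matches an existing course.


INNER JOIN keeps only enrollments rows whose course_id matches an id in courses. Walk through each enrollment:
  - enrollment 1 (Olivia): course_id=3 -> matches Algorithms
  - enrollment 2 (Rosa): course_id=3 -> matches Algorithms
  - enrollment 3 (Julia): course_id=1 -> matches Biology
  - enrollment 4 (Aaron): course_id=NULL, no match -> dropped
  - enrollment 5 (Eve): course_id=3 -> matches Algorithms
  - enrollment 6 (Chris): course_id=4 -> matches Calculus
  - enrollment 7 (Leo): course_id=1 -> matches Biology
So 1 of 7 rows is dropped.

SQL:
SELECT a.student, b.title AS course
FROM enrollments a
INNER JOIN courses b ON a.course_id = b.id

Result:
student | course    
--------+-----------
Olivia  | Algorithms
Rosa    | Algorithms
Julia   | Biology   
Eve     | Algorithms
Chris   | Calculus  
Leo     | Biology   


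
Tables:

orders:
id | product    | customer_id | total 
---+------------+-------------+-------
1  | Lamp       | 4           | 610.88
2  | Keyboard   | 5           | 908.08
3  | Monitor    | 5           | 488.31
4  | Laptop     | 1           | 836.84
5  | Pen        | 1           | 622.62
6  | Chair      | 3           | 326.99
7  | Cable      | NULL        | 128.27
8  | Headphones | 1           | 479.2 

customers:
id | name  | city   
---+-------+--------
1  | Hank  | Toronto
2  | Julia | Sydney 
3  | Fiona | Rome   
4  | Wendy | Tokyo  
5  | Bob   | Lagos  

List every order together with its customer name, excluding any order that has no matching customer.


INNER JOIN keeps only orders rows whose customer_id matches an id in customers. Walk through each order:
  - order 1 (Lamp): customer_id=4 -> matches Wendy
  - order 2 (Keyboard): customer_id=5 -> matches Bob
  - order 3 (Monitor): customer_id=5 -> matches Bob
  - order 4 (Laptop): customer_id=1 -> matches Hank
  - order 5 (Pen): customer_id=1 -> matches Hank
  - order 6 (Chair): customer_id=3 -> matches Fiona
  - order 7 (Cable): customer_id=NULL, no match -> dropped
  - order 8 (Headphones): customer_id=1 -> matches Hank
So 1 of 8 rows is dropped.

SQL:
SELECT a.product, b.name AS customer
FROM orders a
INNER JOIN customers b ON a.customer_id = b.id

Result:
product    | customer
-----------+---------
Lamp       | Wendy   
Keyboard   | Bob     
Monitor    | Bob     
Laptop     | Hank    
Pen        | Hank    
Chair      | Fiona   
Headphones | Hank    


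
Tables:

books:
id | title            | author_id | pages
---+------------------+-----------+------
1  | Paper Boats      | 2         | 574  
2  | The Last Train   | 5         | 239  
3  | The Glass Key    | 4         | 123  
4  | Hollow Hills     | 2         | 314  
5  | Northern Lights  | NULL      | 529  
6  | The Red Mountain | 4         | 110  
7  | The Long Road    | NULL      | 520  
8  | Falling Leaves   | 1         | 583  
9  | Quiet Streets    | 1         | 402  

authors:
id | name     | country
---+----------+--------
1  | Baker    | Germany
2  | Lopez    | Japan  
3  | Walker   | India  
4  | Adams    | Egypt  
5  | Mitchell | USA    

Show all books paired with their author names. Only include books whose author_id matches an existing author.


INNER JOIN keeps only books rows whose author_id matches an id in authors. Walk through each book:
  - book 1 (Paper Boats): author_id=2 -> matches Lopez
  - book 2 (The Last Train): author_id=5 -> matches Mitchell
  - book 3 (The Glass Key): author_id=4 -> matches Adams
  - book 4 (Hollow Hills): author_id=2 -> matches Lopez
  - book 5 (Northern Lights): author_id=NULL, no match -> dropped
  - book 6 (The Red Mountain): author_id=4 -> matches Adams
  - book 7 (The Long Road): author_id=NULL, no match -> dropped
  - book 8 (Falling Leaves): author_id=1 -> matches Baker
  - book 9 (Quiet Streets): author_id=1 -> matches Baker
So 2 of 9 rows are dropped.

SQL:
SELECT a.title, b.name AS author
FROM books a
INNER JOIN authors b ON a.author_id = b.id

Result:
title            | author  
-----------------+---------
Paper Boats      | Lopez   
The Last Train   | Mitchell
The Glass Key    | Adams   
Hollow Hills     | Lopez   
The Red Mountain | Adams   
Falling Leaves   | Baker   
Quiet Streets    | Baker   


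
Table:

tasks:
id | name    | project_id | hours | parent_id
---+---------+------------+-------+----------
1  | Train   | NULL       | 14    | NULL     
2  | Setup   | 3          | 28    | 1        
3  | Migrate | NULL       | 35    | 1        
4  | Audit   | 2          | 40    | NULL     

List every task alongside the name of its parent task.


This is a self-join: tasks is joined to a second copy of itself, matching each row's parent_id to another row's id. Use LEFT JOIN so rows with parent_id=NULL are kept.
  - task 1 (Train): parent_id=NULL -> NULL
  - task 2 (Setup): parent_id=1 -> Train
  - task 3 (Migrate): parent_id=1 -> Train
  - task 4 (Audit): parent_id=NULL -> NULL

SQL:
SELECT a.name AS item, b.name AS parent
FROM tasks a
LEFT JOIN tasks b ON a.parent_id = b.id

Result:
item    | parent
--------+-------
Train   | NULL  
Setup   | Train 
Migrate | Train 
Audit   | NULL  


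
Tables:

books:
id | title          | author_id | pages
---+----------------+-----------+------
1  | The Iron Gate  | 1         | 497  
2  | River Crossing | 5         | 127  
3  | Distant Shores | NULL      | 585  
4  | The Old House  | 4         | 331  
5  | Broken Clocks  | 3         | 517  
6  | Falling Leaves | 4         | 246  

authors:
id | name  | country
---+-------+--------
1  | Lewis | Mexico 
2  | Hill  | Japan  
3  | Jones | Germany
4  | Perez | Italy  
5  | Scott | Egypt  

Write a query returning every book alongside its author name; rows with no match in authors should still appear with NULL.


LEFT JOIN keeps every row from books (the left table); where author_id has no match in authors, the author columns become NULL. Walk through each book:
  - book 1 (The Iron Gate): author_id=1 -> matches Lewis
  - book 2 (River Crossing): author_id=5 -> matches Scott
  - book 3 (Distant Shores): author_id=NULL, no match -> kept with NULL
  - book 4 (The Old House): author_id=4 -> matches Perez
  - book 5 (Broken Clocks): author_id=3 -> matches Jones
  - book 6 (Falling Leaves): author_id=4 -> matches Perez
All 6 rows appear; 1 has NULL author.

SQL:
SELECT a.title, b.name AS author
FROM books a
LEFT JOIN authors b ON a.author_id = b.id

Result:
title          | author
---------------+-------
The Iron Gate  | Lewis 
River Crossing | Scott 
Distant Shores | NULL  
The Old House  | Perez 
Broken Clocks  | Jones 
Falling Leaves | Perez 


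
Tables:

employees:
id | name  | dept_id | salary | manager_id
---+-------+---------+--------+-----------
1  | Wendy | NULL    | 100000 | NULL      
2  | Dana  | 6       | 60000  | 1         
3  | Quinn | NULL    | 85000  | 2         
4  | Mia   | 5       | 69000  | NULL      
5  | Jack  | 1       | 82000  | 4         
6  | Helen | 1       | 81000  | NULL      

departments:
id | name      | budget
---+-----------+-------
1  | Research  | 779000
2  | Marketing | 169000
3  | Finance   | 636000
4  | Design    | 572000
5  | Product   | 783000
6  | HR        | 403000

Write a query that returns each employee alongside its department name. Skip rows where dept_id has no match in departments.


INNER JOIN keeps only employees rows whose dept_id matches an id in departments. Walk through each employee:
  - employee 1 (Wendy): dept_id=NULL, no match -> dropped
  - employee 2 (Dana): dept_id=6 -> matches HR
  - employee 3 (Quinn): dept_id=NULL, no match -> dropped
  - employee 4 (Mia): dept_id=5 -> matches Product
  - employee 5 (Jack): dept_id=1 -> matches Research
  - employee 6 (Helen): dept_id=1 -> matches Research
So 2 of 6 rows are dropped.

SQL:
SELECT a.name, b.name AS department
FROM employees a
INNER JOIN departments b ON a.dept_id = b.id

Result:
name  | department
------+-----------
Dana  | HR        
Mia   | Product   
Jack  | Research  
Helen | Research  


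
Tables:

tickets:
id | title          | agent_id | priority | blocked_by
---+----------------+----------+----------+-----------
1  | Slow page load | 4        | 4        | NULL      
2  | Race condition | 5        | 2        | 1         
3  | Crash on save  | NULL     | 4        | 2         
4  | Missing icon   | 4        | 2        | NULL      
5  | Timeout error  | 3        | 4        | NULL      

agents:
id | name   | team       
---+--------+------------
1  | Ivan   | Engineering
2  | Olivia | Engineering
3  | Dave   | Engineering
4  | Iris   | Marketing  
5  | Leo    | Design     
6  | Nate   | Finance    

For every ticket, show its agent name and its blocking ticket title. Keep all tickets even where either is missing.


Two LEFT JOINs from the same base table tickets: one to agents via agent_id, one to tickets itself via blocked_by. Both are LEFT so every ticket is preserved.
Match against agents:
  - ticket 1 (Slow page load): agent_id=4 -> matches Iris
  - ticket 2 (Race condition): agent_id=5 -> matches Leo
  - ticket 3 (Crash on save): agent_id=NULL, no match -> kept with NULL
  - ticket 4 (Missing icon): agent_id=4 -> matches Iris
  - ticket 5 (Timeout error): agent_id=3 -> matches Dave
Match against tickets (self):
  - ticket 1 (Slow page load): blocked_by=NULL -> NULL
  - ticket 2 (Race condition): blocked_by=1 -> Slow page load
  - ticket 3 (Crash on save): blocked_by=2 -> Race condition
  - ticket 4 (Missing icon): blocked_by=NULL -> NULL
  - ticket 5 (Timeout error): blocked_by=NULL -> NULL

SQL:
SELECT a.title, b.name AS agent, c.title AS blocked_by
FROM tickets a
LEFT JOIN agents b ON a.agent_id = b.id
LEFT JOIN tickets c ON a.blocked_by = c.id

Result:
title          | agent | blocked_by    
---------------+-------+---------------
Slow page load | Iris  | NULL          
Race condition | Leo   | Slow page load
Crash on save  | NULL  | Race condition
Missing icon   | Iris  | NULL          
Timeout error  | Dave  | NULL          


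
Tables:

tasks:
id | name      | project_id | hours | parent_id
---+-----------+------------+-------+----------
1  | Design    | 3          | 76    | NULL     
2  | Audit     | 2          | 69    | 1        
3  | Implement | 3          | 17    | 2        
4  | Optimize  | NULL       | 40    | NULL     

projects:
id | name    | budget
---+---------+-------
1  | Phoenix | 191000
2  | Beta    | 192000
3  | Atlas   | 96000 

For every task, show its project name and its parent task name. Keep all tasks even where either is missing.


Two LEFT JOINs from the same base table tasks: one to projects via project_id, one to tasks itself via parent_id. Both are LEFT so every task is preserved.
Match against projects:
  - task 1 (Design): project_id=3 -> matches Atlas
  - task 2 (Audit): project_id=2 -> matches Beta
  - task 3 (Implement): project_id=3 -> matches Atlas
  - task 4 (Optimize): project_id=NULL, no match -> kept with NULL
Match against tasks (self):
  - task 1 (Design): parent_id=NULL -> NULL
  - task 2 (Audit): parent_id=1 -> Design
  - task 3 (Implement): parent_id=2 -> Audit
  - task 4 (Optimize): parent_id=NULL -> NULL

SQL:
SELECT a.name, b.name AS project, c.name AS parent
FROM tasks a
LEFT JOIN projects b ON a.project_id = b.id
LEFT JOIN tasks c ON a.parent_id = c.id

Result:
name      | project | parent
----------+---------+-------
Design    | Atlas   | NULL  
Audit     | Beta    | Design
Implement | Atlas   | Audit 
Optimize  | NULL    | NULL  


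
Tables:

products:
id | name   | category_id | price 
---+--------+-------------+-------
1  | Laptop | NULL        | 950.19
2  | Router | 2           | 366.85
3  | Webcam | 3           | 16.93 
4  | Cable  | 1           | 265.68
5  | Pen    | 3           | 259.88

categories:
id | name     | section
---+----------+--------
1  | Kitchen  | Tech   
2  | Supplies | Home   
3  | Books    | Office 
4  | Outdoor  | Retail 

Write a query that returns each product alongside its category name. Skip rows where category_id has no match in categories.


INNER JOIN keeps only products rows whose category_id matches an id in categories. Walk through each product:
  - product 1 (Laptop): category_id=NULL, no match -> dropped
  - product 2 (Router): category_id=2 -> matches Supplies
  - product 3 (Webcam): category_id=3 -> matches Books
  - product 4 (Cable): category_id=1 -> matches Kitchen
  - product 5 (Pen): category_id=3 -> matches Books
So 1 of 5 rows is dropped.

SQL:
SELECT a.name, b.name AS category
FROM products a
INNER JOIN categories b ON a.category_id = b.id

Result:
name   | category
-------+---------
Router | Supplies
Webcam | Books   
Cable  | Kitchen 
Pen    | Books   


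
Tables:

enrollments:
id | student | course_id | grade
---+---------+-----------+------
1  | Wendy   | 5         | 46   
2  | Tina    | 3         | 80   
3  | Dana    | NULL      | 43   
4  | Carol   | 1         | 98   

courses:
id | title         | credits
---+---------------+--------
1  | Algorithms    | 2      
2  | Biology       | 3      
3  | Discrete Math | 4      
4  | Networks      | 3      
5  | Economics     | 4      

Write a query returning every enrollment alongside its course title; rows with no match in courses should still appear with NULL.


LEFT JOIN keeps every row from enrollments (the left table); where course_id has no match in courses, the course columns become NULL. Walk through each enrollment:
  - enrollment 1 (Wendy): course_id=5 -> matches Economics
  - enrollment 2 (Tina): course_id=3 -> matches Discrete Math
  - enrollment 3 (Dana): course_id=NULL, no match -> kept with NULL
  - enrollment 4 (Carol): course_id=1 -> matches Algorithms
All 4 rows appear; 1 has NULL course.

SQL:
SELECT a.student, b.title AS course
FROM enrollments a
LEFT JOIN courses b ON a.course_id = b.id

Result:
student | course       
--------+--------------
Wendy   | Economics    
Tina    | Discrete Math
Dana    | NULL         
Carol   | Algorithms   


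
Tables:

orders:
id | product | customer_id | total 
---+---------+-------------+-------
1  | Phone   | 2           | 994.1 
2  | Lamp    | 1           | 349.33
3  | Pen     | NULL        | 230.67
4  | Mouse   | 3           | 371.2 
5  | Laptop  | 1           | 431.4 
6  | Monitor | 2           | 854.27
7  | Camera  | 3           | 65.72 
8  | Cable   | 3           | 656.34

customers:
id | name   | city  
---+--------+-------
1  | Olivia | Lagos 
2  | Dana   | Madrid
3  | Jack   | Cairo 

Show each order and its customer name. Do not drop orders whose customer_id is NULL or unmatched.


LEFT JOIN keeps every row from orders (the left table); where customer_id has no match in customers, the customer columns become NULL. Walk through each order:
  - order 1 (Phone): customer_id=2 -> matches Dana
  - order 2 (Lamp): customer_id=1 -> matches Olivia
  - order 3 (Pen): customer_id=NULL, no match -> kept with NULL
  - order 4 (Mouse): customer_id=3 -> matches Jack
  - order 5 (Laptop): customer_id=1 -> matches Olivia
  - order 6 (Monitor): customer_id=2 -> matches Dana
  - order 7 (Camera): customer_id=3 -> matches Jack
  - order 8 (Cable): customer_id=3 -> matches Jack
All 8 rows appear; 1 has NULL customer.

SQL:
SELECT a.product, b.name AS customer
FROM orders a
LEFT JOIN customers b ON a.customer_id = b.id

Result:
product | customer
--------+---------
Phone   | Dana    
Lamp    | Olivia  
Pen     | NULL    
Mouse   | Jack    
Laptop  | Olivia  
Monitor | Dana    
Camera  | Jack    
Cable   | Jack    


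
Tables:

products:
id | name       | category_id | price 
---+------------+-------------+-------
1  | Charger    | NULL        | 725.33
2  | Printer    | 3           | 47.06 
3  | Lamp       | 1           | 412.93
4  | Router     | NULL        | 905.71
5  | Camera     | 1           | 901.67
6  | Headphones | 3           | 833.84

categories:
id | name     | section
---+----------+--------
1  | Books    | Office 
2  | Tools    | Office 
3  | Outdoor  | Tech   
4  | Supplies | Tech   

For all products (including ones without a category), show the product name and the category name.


LEFT JOIN keeps every row from products (the left table); where category_id has no match in categories, the category columns become NULL. Walk through each product:
  - product 1 (Charger): category_id=NULL, no match -> kept with NULL
  - product 2 (Printer): category_id=3 -> matches Outdoor
  - product 3 (Lamp): category_id=1 -> matches Books
  - product 4 (Router): category_id=NULL, no match -> kept with NULL
  - product 5 (Camera): category_id=1 -> matches Books
  - product 6 (Headphones): category_id=3 -> matches Outdoor
All 6 rows appear; 2 have NULL category.

SQL:
SELECT a.name, b.name AS category
FROM products a
LEFT JOIN categories b ON a.category_id = b.id

Result:
name       | category
-----------+---------
Charger    | NULL    
Printer    | Outdoor 
Lamp       | Books   
Router     | NULL    
Camera     | Books   
Headphones | Outdoor 


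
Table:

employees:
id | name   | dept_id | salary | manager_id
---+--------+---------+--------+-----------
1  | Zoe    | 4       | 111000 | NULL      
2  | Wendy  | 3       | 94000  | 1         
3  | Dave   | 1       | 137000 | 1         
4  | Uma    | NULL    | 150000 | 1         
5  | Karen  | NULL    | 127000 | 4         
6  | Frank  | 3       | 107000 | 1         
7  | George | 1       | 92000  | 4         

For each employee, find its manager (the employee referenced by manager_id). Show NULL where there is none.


This is a self-join: employees is joined to a second copy of itself, matching each row's manager_id to another row's id. Use LEFT JOIN so rows with manager_id=NULL are kept.
  - employee 1 (Zoe): manager_id=NULL -> NULL
  - employee 2 (Wendy): manager_id=1 -> Zoe
  - employee 3 (Dave): manager_id=1 -> Zoe
  - employee 4 (Uma): manager_id=1 -> Zoe
  - employee 5 (Karen): manager_id=4 -> Uma
  - employee 6 (Frank): manager_id=1 -> Zoe
  - employee 7 (George): manager_id=4 -> Uma

SQL:
SELECT a.name AS item, b.name AS manager
FROM employees a
LEFT JOIN employees b ON a.manager_id = b.id

Result:
item   | manager
-------+--------
Zoe    | NULL   
Wendy  | Zoe    
Dave   | Zoe    
Uma    | Zoe    
Karen  | Uma    
Frank  | Zoe    
George | Uma    


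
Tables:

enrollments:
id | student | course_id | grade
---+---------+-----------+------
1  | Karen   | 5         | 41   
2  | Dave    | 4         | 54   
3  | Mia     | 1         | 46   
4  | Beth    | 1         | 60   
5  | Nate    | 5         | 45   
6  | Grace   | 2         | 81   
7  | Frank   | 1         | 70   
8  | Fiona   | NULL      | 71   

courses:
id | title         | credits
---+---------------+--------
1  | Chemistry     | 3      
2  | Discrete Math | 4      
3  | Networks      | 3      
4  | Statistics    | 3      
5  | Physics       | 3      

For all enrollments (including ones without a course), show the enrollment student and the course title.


LEFT JOIN keeps every row from enrollments (the left table); where course_id has no match in courses, the course columns become NULL. Walk through each enrollment:
  - enrollment 1 (Karen): course_id=5 -> matches Physics
  - enrollment 2 (Dave): course_id=4 -> matches Statistics
  - enrollment 3 (Mia): course_id=1 -> matches Chemistry
  - enrollment 4 (Beth): course_id=1 -> matches Chemistry
  - enrollment 5 (Nate): course_id=5 -> matches Physics
  - enrollment 6 (Grace): course_id=2 -> matches Discrete Math
  - enrollment 7 (Frank): course_id=1 -> matches Chemistry
  - enrollment 8 (Fiona): course_id=NULL, no match -> kept with NULL
All 8 rows appear; 1 has NULL course.

SQL:
SELECT a.student, b.title AS course
FROM enrollments a
LEFT JOIN courses b ON a.course_id = b.id

Result:
student | course       
--------+--------------
Karen   | Physics      
Dave    | Statistics   
Mia     | Chemistry    
Beth    | Chemistry    
Nate    | Physics      
Grace   | Discrete Math
Frank   | Chemistry    
Fiona   | NULL         


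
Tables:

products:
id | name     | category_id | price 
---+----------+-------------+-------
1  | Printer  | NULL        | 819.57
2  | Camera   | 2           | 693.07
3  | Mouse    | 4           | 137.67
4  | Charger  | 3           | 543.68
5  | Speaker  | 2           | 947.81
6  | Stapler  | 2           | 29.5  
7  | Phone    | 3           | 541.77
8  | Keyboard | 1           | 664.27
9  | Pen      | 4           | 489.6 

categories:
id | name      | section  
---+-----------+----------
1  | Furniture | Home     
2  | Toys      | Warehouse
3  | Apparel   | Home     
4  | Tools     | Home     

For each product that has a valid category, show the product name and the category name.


INNER JOIN keeps only products rows whose category_id matches an id in categories. Walk through each product:
  - product 1 (Printer): category_id=NULL, no match -> dropped
  - product 2 (Camera): category_id=2 -> matches Toys
  - product 3 (Mouse): category_id=4 -> matches Tools
  - product 4 (Charger): category_id=3 -> matches Apparel
  - product 5 (Speaker): category_id=2 -> matches Toys
  - product 6 (Stapler): category_id=2 -> matches Toys
  - product 7 (Phone): category_id=3 -> matches Apparel
  - product 8 (Keyboard): category_id=1 -> matches Furniture
  - product 9 (Pen): category_id=4 -> matches Tools
So 1 of 9 rows is dropped.

SQL:
SELECT a.name, b.name AS category
FROM products a
INNER JOIN categories b ON a.category_id = b.id

Result:
name     | category 
---------+----------
Camera   | Toys     
Mouse    | Tools    
Charger  | Apparel  
Speaker  | Toys     
Stapler  | Toys     
Phone    | Apparel  
Keyboard | Furniture
Pen      | Tools    


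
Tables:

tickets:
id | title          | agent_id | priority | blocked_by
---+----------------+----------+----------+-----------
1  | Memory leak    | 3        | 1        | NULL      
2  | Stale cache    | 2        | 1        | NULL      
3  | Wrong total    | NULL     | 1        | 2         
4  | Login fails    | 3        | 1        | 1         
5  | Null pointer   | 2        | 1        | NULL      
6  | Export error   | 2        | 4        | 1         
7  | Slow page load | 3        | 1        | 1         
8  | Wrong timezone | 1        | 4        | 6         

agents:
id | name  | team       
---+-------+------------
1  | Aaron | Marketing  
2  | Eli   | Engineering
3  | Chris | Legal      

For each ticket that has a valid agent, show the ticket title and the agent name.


INNER JOIN keeps only tickets rows whose agent_id matches an id in agents. Walk through each ticket:
  - ticket 1 (Memory leak): agent_id=3 -> matches Chris
  - ticket 2 (Stale cache): agent_id=2 -> matches Eli
  - ticket 3 (Wrong total): agent_id=NULL, no match -> dropped
  - ticket 4 (Login fails): agent_id=3 -> matches Chris
  - ticket 5 (Null pointer): agent_id=2 -> matches Eli
  - ticket 6 (Export error): agent_id=2 -> matches Eli
  - ticket 7 (Slow page load): agent_id=3 -> matches Chris
  - ticket 8 (Wrong timezone): agent_id=1 -> matches Aaron
So 1 of 8 rows is dropped.

SQL:
SELECT a.title, b.name AS agent
FROM tickets a
INNER JOIN agents b ON a.agent_id = b.id

Result:
title          | agent
---------------+------
Memory leak    | Chris
Stale cache    | Eli  
Login fails    | Chris
Null pointer   | Eli  
Export error   | Eli  
Slow page load | Chris
Wrong timezone | Aaron
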